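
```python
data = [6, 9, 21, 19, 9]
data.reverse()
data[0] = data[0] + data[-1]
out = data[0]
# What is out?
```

Answer: 15

Derivation:
Trace (tracking out):
data = [6, 9, 21, 19, 9]  # -> data = [6, 9, 21, 19, 9]
data.reverse()  # -> data = [9, 19, 21, 9, 6]
data[0] = data[0] + data[-1]  # -> data = [15, 19, 21, 9, 6]
out = data[0]  # -> out = 15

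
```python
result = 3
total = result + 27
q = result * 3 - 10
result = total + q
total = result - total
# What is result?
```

Trace (tracking result):
result = 3  # -> result = 3
total = result + 27  # -> total = 30
q = result * 3 - 10  # -> q = -1
result = total + q  # -> result = 29
total = result - total  # -> total = -1

Answer: 29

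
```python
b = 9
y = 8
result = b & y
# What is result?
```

Answer: 8

Derivation:
Trace (tracking result):
b = 9  # -> b = 9
y = 8  # -> y = 8
result = b & y  # -> result = 8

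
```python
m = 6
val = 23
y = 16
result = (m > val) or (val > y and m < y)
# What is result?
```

Answer: True

Derivation:
Trace (tracking result):
m = 6  # -> m = 6
val = 23  # -> val = 23
y = 16  # -> y = 16
result = m > val or (val > y and m < y)  # -> result = True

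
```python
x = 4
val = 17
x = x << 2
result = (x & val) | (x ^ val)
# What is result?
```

Trace (tracking result):
x = 4  # -> x = 4
val = 17  # -> val = 17
x = x << 2  # -> x = 16
result = x & val | x ^ val  # -> result = 17

Answer: 17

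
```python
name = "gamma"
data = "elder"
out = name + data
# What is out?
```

Answer: 'gammaelder'

Derivation:
Trace (tracking out):
name = 'gamma'  # -> name = 'gamma'
data = 'elder'  # -> data = 'elder'
out = name + data  # -> out = 'gammaelder'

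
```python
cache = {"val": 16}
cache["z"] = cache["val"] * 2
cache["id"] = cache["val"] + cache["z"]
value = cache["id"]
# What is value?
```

Answer: 48

Derivation:
Trace (tracking value):
cache = {'val': 16}  # -> cache = {'val': 16}
cache['z'] = cache['val'] * 2  # -> cache = {'val': 16, 'z': 32}
cache['id'] = cache['val'] + cache['z']  # -> cache = {'val': 16, 'z': 32, 'id': 48}
value = cache['id']  # -> value = 48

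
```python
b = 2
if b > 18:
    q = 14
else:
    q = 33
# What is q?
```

Answer: 33

Derivation:
Trace (tracking q):
b = 2  # -> b = 2
if b > 18:  # condition is False
else:
    q = 33  # -> q = 33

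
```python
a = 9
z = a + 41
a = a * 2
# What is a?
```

Trace (tracking a):
a = 9  # -> a = 9
z = a + 41  # -> z = 50
a = a * 2  # -> a = 18

Answer: 18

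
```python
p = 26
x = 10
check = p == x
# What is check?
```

Trace (tracking check):
p = 26  # -> p = 26
x = 10  # -> x = 10
check = p == x  # -> check = False

Answer: False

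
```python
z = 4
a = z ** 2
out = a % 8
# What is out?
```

Answer: 0

Derivation:
Trace (tracking out):
z = 4  # -> z = 4
a = z ** 2  # -> a = 16
out = a % 8  # -> out = 0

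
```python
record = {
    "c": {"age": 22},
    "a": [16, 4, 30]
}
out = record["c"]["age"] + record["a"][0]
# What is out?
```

Trace (tracking out):
record = {'c': {'age': 22}, 'a': [16, 4, 30]}  # -> record = {'c': {'age': 22}, 'a': [16, 4, 30]}
out = record['c']['age'] + record['a'][0]  # -> out = 38

Answer: 38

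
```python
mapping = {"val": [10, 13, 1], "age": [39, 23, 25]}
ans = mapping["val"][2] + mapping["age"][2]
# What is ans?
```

Answer: 26

Derivation:
Trace (tracking ans):
mapping = {'val': [10, 13, 1], 'age': [39, 23, 25]}  # -> mapping = {'val': [10, 13, 1], 'age': [39, 23, 25]}
ans = mapping['val'][2] + mapping['age'][2]  # -> ans = 26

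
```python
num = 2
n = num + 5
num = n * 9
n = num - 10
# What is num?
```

Answer: 63

Derivation:
Trace (tracking num):
num = 2  # -> num = 2
n = num + 5  # -> n = 7
num = n * 9  # -> num = 63
n = num - 10  # -> n = 53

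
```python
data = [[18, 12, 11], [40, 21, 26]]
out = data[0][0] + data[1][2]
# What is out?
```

Answer: 44

Derivation:
Trace (tracking out):
data = [[18, 12, 11], [40, 21, 26]]  # -> data = [[18, 12, 11], [40, 21, 26]]
out = data[0][0] + data[1][2]  # -> out = 44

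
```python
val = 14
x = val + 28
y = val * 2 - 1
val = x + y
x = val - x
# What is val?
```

Trace (tracking val):
val = 14  # -> val = 14
x = val + 28  # -> x = 42
y = val * 2 - 1  # -> y = 27
val = x + y  # -> val = 69
x = val - x  # -> x = 27

Answer: 69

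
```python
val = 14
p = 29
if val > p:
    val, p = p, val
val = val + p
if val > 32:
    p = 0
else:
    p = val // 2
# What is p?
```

Answer: 0

Derivation:
Trace (tracking p):
val = 14  # -> val = 14
p = 29  # -> p = 29
if val > p:  # condition is False
val = val + p  # -> val = 43
if val > 32:  # condition is True
    p = 0  # -> p = 0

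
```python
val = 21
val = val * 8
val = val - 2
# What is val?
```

Answer: 166

Derivation:
Trace (tracking val):
val = 21  # -> val = 21
val = val * 8  # -> val = 168
val = val - 2  # -> val = 166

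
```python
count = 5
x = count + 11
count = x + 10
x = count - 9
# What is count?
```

Trace (tracking count):
count = 5  # -> count = 5
x = count + 11  # -> x = 16
count = x + 10  # -> count = 26
x = count - 9  # -> x = 17

Answer: 26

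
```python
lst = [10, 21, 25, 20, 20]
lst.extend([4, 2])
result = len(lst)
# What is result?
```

Answer: 7

Derivation:
Trace (tracking result):
lst = [10, 21, 25, 20, 20]  # -> lst = [10, 21, 25, 20, 20]
lst.extend([4, 2])  # -> lst = [10, 21, 25, 20, 20, 4, 2]
result = len(lst)  # -> result = 7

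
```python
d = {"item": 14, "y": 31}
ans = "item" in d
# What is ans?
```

Answer: True

Derivation:
Trace (tracking ans):
d = {'item': 14, 'y': 31}  # -> d = {'item': 14, 'y': 31}
ans = 'item' in d  # -> ans = True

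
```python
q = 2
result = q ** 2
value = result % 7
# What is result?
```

Trace (tracking result):
q = 2  # -> q = 2
result = q ** 2  # -> result = 4
value = result % 7  # -> value = 4

Answer: 4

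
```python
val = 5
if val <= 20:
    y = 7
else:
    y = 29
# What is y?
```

Trace (tracking y):
val = 5  # -> val = 5
if val <= 20:  # condition is True
    y = 7  # -> y = 7

Answer: 7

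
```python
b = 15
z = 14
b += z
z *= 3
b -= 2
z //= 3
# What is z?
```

Trace (tracking z):
b = 15  # -> b = 15
z = 14  # -> z = 14
b += z  # -> b = 29
z *= 3  # -> z = 42
b -= 2  # -> b = 27
z //= 3  # -> z = 14

Answer: 14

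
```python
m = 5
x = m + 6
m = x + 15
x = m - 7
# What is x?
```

Answer: 19

Derivation:
Trace (tracking x):
m = 5  # -> m = 5
x = m + 6  # -> x = 11
m = x + 15  # -> m = 26
x = m - 7  # -> x = 19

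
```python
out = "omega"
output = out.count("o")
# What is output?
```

Answer: 1

Derivation:
Trace (tracking output):
out = 'omega'  # -> out = 'omega'
output = out.count('o')  # -> output = 1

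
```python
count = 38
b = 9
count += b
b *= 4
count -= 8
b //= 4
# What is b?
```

Answer: 9

Derivation:
Trace (tracking b):
count = 38  # -> count = 38
b = 9  # -> b = 9
count += b  # -> count = 47
b *= 4  # -> b = 36
count -= 8  # -> count = 39
b //= 4  # -> b = 9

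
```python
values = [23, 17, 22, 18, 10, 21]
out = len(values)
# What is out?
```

Answer: 6

Derivation:
Trace (tracking out):
values = [23, 17, 22, 18, 10, 21]  # -> values = [23, 17, 22, 18, 10, 21]
out = len(values)  # -> out = 6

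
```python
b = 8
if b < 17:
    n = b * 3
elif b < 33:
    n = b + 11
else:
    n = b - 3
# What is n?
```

Trace (tracking n):
b = 8  # -> b = 8
if b < 17:  # condition is True
    n = b * 3  # -> n = 24

Answer: 24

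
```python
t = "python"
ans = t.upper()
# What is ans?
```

Trace (tracking ans):
t = 'python'  # -> t = 'python'
ans = t.upper()  # -> ans = 'PYTHON'

Answer: 'PYTHON'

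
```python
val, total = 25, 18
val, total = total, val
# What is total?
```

Answer: 25

Derivation:
Trace (tracking total):
val, total = (25, 18)  # -> val = 25, total = 18
val, total = (total, val)  # -> val = 18, total = 25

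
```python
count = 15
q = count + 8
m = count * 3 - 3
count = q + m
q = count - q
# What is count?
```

Answer: 65

Derivation:
Trace (tracking count):
count = 15  # -> count = 15
q = count + 8  # -> q = 23
m = count * 3 - 3  # -> m = 42
count = q + m  # -> count = 65
q = count - q  # -> q = 42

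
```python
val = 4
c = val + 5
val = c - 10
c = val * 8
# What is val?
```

Answer: -1

Derivation:
Trace (tracking val):
val = 4  # -> val = 4
c = val + 5  # -> c = 9
val = c - 10  # -> val = -1
c = val * 8  # -> c = -8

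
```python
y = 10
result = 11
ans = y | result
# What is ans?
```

Trace (tracking ans):
y = 10  # -> y = 10
result = 11  # -> result = 11
ans = y | result  # -> ans = 11

Answer: 11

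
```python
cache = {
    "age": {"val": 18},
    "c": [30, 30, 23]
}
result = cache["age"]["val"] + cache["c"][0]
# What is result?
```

Answer: 48

Derivation:
Trace (tracking result):
cache = {'age': {'val': 18}, 'c': [30, 30, 23]}  # -> cache = {'age': {'val': 18}, 'c': [30, 30, 23]}
result = cache['age']['val'] + cache['c'][0]  # -> result = 48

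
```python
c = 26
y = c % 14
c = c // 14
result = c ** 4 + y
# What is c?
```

Answer: 1

Derivation:
Trace (tracking c):
c = 26  # -> c = 26
y = c % 14  # -> y = 12
c = c // 14  # -> c = 1
result = c ** 4 + y  # -> result = 13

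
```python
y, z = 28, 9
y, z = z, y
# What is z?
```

Trace (tracking z):
y, z = (28, 9)  # -> y = 28, z = 9
y, z = (z, y)  # -> y = 9, z = 28

Answer: 28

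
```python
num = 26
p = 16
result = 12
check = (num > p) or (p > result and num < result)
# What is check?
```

Answer: True

Derivation:
Trace (tracking check):
num = 26  # -> num = 26
p = 16  # -> p = 16
result = 12  # -> result = 12
check = num > p or (p > result and num < result)  # -> check = True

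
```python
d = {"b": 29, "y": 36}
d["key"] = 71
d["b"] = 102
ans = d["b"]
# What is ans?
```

Trace (tracking ans):
d = {'b': 29, 'y': 36}  # -> d = {'b': 29, 'y': 36}
d['key'] = 71  # -> d = {'b': 29, 'y': 36, 'key': 71}
d['b'] = 102  # -> d = {'b': 102, 'y': 36, 'key': 71}
ans = d['b']  # -> ans = 102

Answer: 102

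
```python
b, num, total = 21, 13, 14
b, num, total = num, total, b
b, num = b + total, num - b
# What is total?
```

Answer: 21

Derivation:
Trace (tracking total):
b, num, total = (21, 13, 14)  # -> b = 21, num = 13, total = 14
b, num, total = (num, total, b)  # -> b = 13, num = 14, total = 21
b, num = (b + total, num - b)  # -> b = 34, num = 1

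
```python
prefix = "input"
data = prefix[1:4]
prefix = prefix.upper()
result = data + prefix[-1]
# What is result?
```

Trace (tracking result):
prefix = 'input'  # -> prefix = 'input'
data = prefix[1:4]  # -> data = 'npu'
prefix = prefix.upper()  # -> prefix = 'INPUT'
result = data + prefix[-1]  # -> result = 'npuT'

Answer: 'npuT'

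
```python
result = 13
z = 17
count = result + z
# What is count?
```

Answer: 30

Derivation:
Trace (tracking count):
result = 13  # -> result = 13
z = 17  # -> z = 17
count = result + z  # -> count = 30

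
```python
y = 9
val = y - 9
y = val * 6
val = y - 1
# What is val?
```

Trace (tracking val):
y = 9  # -> y = 9
val = y - 9  # -> val = 0
y = val * 6  # -> y = 0
val = y - 1  # -> val = -1

Answer: -1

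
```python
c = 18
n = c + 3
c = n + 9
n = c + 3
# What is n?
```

Trace (tracking n):
c = 18  # -> c = 18
n = c + 3  # -> n = 21
c = n + 9  # -> c = 30
n = c + 3  # -> n = 33

Answer: 33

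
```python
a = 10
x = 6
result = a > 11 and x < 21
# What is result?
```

Trace (tracking result):
a = 10  # -> a = 10
x = 6  # -> x = 6
result = a > 11 and x < 21  # -> result = False

Answer: False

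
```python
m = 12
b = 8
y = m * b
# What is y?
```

Trace (tracking y):
m = 12  # -> m = 12
b = 8  # -> b = 8
y = m * b  # -> y = 96

Answer: 96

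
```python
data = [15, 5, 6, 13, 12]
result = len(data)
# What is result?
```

Answer: 5

Derivation:
Trace (tracking result):
data = [15, 5, 6, 13, 12]  # -> data = [15, 5, 6, 13, 12]
result = len(data)  # -> result = 5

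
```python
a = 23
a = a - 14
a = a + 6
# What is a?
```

Answer: 15

Derivation:
Trace (tracking a):
a = 23  # -> a = 23
a = a - 14  # -> a = 9
a = a + 6  # -> a = 15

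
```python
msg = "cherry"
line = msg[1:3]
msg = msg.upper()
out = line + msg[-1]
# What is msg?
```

Answer: 'CHERRY'

Derivation:
Trace (tracking msg):
msg = 'cherry'  # -> msg = 'cherry'
line = msg[1:3]  # -> line = 'he'
msg = msg.upper()  # -> msg = 'CHERRY'
out = line + msg[-1]  # -> out = 'heY'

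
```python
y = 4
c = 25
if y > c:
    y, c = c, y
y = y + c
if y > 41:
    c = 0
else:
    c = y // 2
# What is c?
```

Answer: 14

Derivation:
Trace (tracking c):
y = 4  # -> y = 4
c = 25  # -> c = 25
if y > c:  # condition is False
y = y + c  # -> y = 29
if y > 41:  # condition is False
else:
    c = y // 2  # -> c = 14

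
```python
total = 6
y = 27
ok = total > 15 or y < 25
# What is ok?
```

Answer: False

Derivation:
Trace (tracking ok):
total = 6  # -> total = 6
y = 27  # -> y = 27
ok = total > 15 or y < 25  # -> ok = False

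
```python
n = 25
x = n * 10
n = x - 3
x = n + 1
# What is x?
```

Answer: 248

Derivation:
Trace (tracking x):
n = 25  # -> n = 25
x = n * 10  # -> x = 250
n = x - 3  # -> n = 247
x = n + 1  # -> x = 248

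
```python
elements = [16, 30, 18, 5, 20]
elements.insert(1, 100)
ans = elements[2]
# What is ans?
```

Trace (tracking ans):
elements = [16, 30, 18, 5, 20]  # -> elements = [16, 30, 18, 5, 20]
elements.insert(1, 100)  # -> elements = [16, 100, 30, 18, 5, 20]
ans = elements[2]  # -> ans = 30

Answer: 30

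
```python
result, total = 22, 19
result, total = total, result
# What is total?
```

Answer: 22

Derivation:
Trace (tracking total):
result, total = (22, 19)  # -> result = 22, total = 19
result, total = (total, result)  # -> result = 19, total = 22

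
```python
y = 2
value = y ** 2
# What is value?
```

Answer: 4

Derivation:
Trace (tracking value):
y = 2  # -> y = 2
value = y ** 2  # -> value = 4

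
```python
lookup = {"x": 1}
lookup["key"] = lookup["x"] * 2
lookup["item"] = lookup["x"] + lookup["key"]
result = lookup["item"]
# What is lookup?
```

Trace (tracking lookup):
lookup = {'x': 1}  # -> lookup = {'x': 1}
lookup['key'] = lookup['x'] * 2  # -> lookup = {'x': 1, 'key': 2}
lookup['item'] = lookup['x'] + lookup['key']  # -> lookup = {'x': 1, 'key': 2, 'item': 3}
result = lookup['item']  # -> result = 3

Answer: {'x': 1, 'key': 2, 'item': 3}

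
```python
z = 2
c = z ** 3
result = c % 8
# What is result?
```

Answer: 0

Derivation:
Trace (tracking result):
z = 2  # -> z = 2
c = z ** 3  # -> c = 8
result = c % 8  # -> result = 0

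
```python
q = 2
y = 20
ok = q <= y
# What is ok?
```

Answer: True

Derivation:
Trace (tracking ok):
q = 2  # -> q = 2
y = 20  # -> y = 20
ok = q <= y  # -> ok = True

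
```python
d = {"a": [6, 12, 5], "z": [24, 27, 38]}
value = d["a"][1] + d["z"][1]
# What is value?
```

Answer: 39

Derivation:
Trace (tracking value):
d = {'a': [6, 12, 5], 'z': [24, 27, 38]}  # -> d = {'a': [6, 12, 5], 'z': [24, 27, 38]}
value = d['a'][1] + d['z'][1]  # -> value = 39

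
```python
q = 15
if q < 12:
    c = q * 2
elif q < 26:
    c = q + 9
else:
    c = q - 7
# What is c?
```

Trace (tracking c):
q = 15  # -> q = 15
if q < 12:  # condition is False
elif q < 26:  # condition is True
    c = q + 9  # -> c = 24

Answer: 24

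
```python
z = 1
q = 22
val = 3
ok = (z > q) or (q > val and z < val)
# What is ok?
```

Trace (tracking ok):
z = 1  # -> z = 1
q = 22  # -> q = 22
val = 3  # -> val = 3
ok = z > q or (q > val and z < val)  # -> ok = True

Answer: True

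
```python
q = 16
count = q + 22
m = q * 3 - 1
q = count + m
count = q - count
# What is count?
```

Answer: 47

Derivation:
Trace (tracking count):
q = 16  # -> q = 16
count = q + 22  # -> count = 38
m = q * 3 - 1  # -> m = 47
q = count + m  # -> q = 85
count = q - count  # -> count = 47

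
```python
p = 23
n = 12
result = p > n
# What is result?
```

Trace (tracking result):
p = 23  # -> p = 23
n = 12  # -> n = 12
result = p > n  # -> result = True

Answer: True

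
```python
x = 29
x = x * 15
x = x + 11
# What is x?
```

Answer: 446

Derivation:
Trace (tracking x):
x = 29  # -> x = 29
x = x * 15  # -> x = 435
x = x + 11  # -> x = 446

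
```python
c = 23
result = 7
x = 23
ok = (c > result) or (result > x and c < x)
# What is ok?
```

Answer: True

Derivation:
Trace (tracking ok):
c = 23  # -> c = 23
result = 7  # -> result = 7
x = 23  # -> x = 23
ok = c > result or (result > x and c < x)  # -> ok = True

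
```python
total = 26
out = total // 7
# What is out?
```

Answer: 3

Derivation:
Trace (tracking out):
total = 26  # -> total = 26
out = total // 7  # -> out = 3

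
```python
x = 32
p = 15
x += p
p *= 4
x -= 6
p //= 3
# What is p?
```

Trace (tracking p):
x = 32  # -> x = 32
p = 15  # -> p = 15
x += p  # -> x = 47
p *= 4  # -> p = 60
x -= 6  # -> x = 41
p //= 3  # -> p = 20

Answer: 20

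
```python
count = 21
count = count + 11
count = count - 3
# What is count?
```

Answer: 29

Derivation:
Trace (tracking count):
count = 21  # -> count = 21
count = count + 11  # -> count = 32
count = count - 3  # -> count = 29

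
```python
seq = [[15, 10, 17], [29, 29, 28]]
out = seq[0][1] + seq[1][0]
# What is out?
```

Trace (tracking out):
seq = [[15, 10, 17], [29, 29, 28]]  # -> seq = [[15, 10, 17], [29, 29, 28]]
out = seq[0][1] + seq[1][0]  # -> out = 39

Answer: 39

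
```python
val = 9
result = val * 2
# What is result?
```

Trace (tracking result):
val = 9  # -> val = 9
result = val * 2  # -> result = 18

Answer: 18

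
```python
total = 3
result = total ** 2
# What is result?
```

Answer: 9

Derivation:
Trace (tracking result):
total = 3  # -> total = 3
result = total ** 2  # -> result = 9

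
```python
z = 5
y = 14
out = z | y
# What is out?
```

Trace (tracking out):
z = 5  # -> z = 5
y = 14  # -> y = 14
out = z | y  # -> out = 15

Answer: 15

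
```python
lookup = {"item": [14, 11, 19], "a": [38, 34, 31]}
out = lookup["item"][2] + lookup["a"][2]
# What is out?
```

Trace (tracking out):
lookup = {'item': [14, 11, 19], 'a': [38, 34, 31]}  # -> lookup = {'item': [14, 11, 19], 'a': [38, 34, 31]}
out = lookup['item'][2] + lookup['a'][2]  # -> out = 50

Answer: 50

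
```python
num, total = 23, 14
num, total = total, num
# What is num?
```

Trace (tracking num):
num, total = (23, 14)  # -> num = 23, total = 14
num, total = (total, num)  # -> num = 14, total = 23

Answer: 14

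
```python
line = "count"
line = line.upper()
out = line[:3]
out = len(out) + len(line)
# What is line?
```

Answer: 'COUNT'

Derivation:
Trace (tracking line):
line = 'count'  # -> line = 'count'
line = line.upper()  # -> line = 'COUNT'
out = line[:3]  # -> out = 'COU'
out = len(out) + len(line)  # -> out = 8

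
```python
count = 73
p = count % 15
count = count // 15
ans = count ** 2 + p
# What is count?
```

Answer: 4

Derivation:
Trace (tracking count):
count = 73  # -> count = 73
p = count % 15  # -> p = 13
count = count // 15  # -> count = 4
ans = count ** 2 + p  # -> ans = 29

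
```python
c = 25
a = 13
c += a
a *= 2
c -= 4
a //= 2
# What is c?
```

Trace (tracking c):
c = 25  # -> c = 25
a = 13  # -> a = 13
c += a  # -> c = 38
a *= 2  # -> a = 26
c -= 4  # -> c = 34
a //= 2  # -> a = 13

Answer: 34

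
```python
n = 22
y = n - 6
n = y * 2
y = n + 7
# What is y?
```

Trace (tracking y):
n = 22  # -> n = 22
y = n - 6  # -> y = 16
n = y * 2  # -> n = 32
y = n + 7  # -> y = 39

Answer: 39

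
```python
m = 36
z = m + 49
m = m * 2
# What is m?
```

Trace (tracking m):
m = 36  # -> m = 36
z = m + 49  # -> z = 85
m = m * 2  # -> m = 72

Answer: 72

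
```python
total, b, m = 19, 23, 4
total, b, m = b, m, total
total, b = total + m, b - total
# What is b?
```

Answer: -19

Derivation:
Trace (tracking b):
total, b, m = (19, 23, 4)  # -> total = 19, b = 23, m = 4
total, b, m = (b, m, total)  # -> total = 23, b = 4, m = 19
total, b = (total + m, b - total)  # -> total = 42, b = -19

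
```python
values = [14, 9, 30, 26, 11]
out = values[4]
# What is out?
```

Trace (tracking out):
values = [14, 9, 30, 26, 11]  # -> values = [14, 9, 30, 26, 11]
out = values[4]  # -> out = 11

Answer: 11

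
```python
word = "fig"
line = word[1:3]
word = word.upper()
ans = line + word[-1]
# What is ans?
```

Answer: 'igG'

Derivation:
Trace (tracking ans):
word = 'fig'  # -> word = 'fig'
line = word[1:3]  # -> line = 'ig'
word = word.upper()  # -> word = 'FIG'
ans = line + word[-1]  # -> ans = 'igG'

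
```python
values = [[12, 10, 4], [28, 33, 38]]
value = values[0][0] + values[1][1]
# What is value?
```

Answer: 45

Derivation:
Trace (tracking value):
values = [[12, 10, 4], [28, 33, 38]]  # -> values = [[12, 10, 4], [28, 33, 38]]
value = values[0][0] + values[1][1]  # -> value = 45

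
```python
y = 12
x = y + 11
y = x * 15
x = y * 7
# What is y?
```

Answer: 345

Derivation:
Trace (tracking y):
y = 12  # -> y = 12
x = y + 11  # -> x = 23
y = x * 15  # -> y = 345
x = y * 7  # -> x = 2415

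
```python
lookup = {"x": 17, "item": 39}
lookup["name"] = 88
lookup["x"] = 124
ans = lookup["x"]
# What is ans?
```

Trace (tracking ans):
lookup = {'x': 17, 'item': 39}  # -> lookup = {'x': 17, 'item': 39}
lookup['name'] = 88  # -> lookup = {'x': 17, 'item': 39, 'name': 88}
lookup['x'] = 124  # -> lookup = {'x': 124, 'item': 39, 'name': 88}
ans = lookup['x']  # -> ans = 124

Answer: 124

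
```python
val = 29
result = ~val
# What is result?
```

Answer: -30

Derivation:
Trace (tracking result):
val = 29  # -> val = 29
result = ~val  # -> result = -30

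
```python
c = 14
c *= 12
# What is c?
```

Answer: 168

Derivation:
Trace (tracking c):
c = 14  # -> c = 14
c *= 12  # -> c = 168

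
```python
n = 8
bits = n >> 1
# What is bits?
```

Answer: 4

Derivation:
Trace (tracking bits):
n = 8  # -> n = 8
bits = n >> 1  # -> bits = 4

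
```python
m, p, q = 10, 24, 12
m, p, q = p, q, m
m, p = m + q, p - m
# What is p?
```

Trace (tracking p):
m, p, q = (10, 24, 12)  # -> m = 10, p = 24, q = 12
m, p, q = (p, q, m)  # -> m = 24, p = 12, q = 10
m, p = (m + q, p - m)  # -> m = 34, p = -12

Answer: -12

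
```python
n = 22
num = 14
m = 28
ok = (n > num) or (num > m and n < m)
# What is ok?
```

Trace (tracking ok):
n = 22  # -> n = 22
num = 14  # -> num = 14
m = 28  # -> m = 28
ok = n > num or (num > m and n < m)  # -> ok = True

Answer: True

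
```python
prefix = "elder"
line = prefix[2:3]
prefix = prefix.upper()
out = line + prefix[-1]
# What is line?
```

Trace (tracking line):
prefix = 'elder'  # -> prefix = 'elder'
line = prefix[2:3]  # -> line = 'd'
prefix = prefix.upper()  # -> prefix = 'ELDER'
out = line + prefix[-1]  # -> out = 'dR'

Answer: 'd'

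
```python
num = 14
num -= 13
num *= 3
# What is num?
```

Trace (tracking num):
num = 14  # -> num = 14
num -= 13  # -> num = 1
num *= 3  # -> num = 3

Answer: 3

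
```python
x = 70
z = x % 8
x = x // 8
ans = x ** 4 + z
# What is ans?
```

Answer: 4102

Derivation:
Trace (tracking ans):
x = 70  # -> x = 70
z = x % 8  # -> z = 6
x = x // 8  # -> x = 8
ans = x ** 4 + z  # -> ans = 4102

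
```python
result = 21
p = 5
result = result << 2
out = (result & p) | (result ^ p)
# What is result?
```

Answer: 84

Derivation:
Trace (tracking result):
result = 21  # -> result = 21
p = 5  # -> p = 5
result = result << 2  # -> result = 84
out = result & p | result ^ p  # -> out = 85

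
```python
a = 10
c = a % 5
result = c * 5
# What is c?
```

Trace (tracking c):
a = 10  # -> a = 10
c = a % 5  # -> c = 0
result = c * 5  # -> result = 0

Answer: 0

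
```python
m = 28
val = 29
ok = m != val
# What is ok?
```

Answer: True

Derivation:
Trace (tracking ok):
m = 28  # -> m = 28
val = 29  # -> val = 29
ok = m != val  # -> ok = True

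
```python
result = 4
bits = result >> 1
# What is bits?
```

Trace (tracking bits):
result = 4  # -> result = 4
bits = result >> 1  # -> bits = 2

Answer: 2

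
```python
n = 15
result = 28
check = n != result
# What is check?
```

Answer: True

Derivation:
Trace (tracking check):
n = 15  # -> n = 15
result = 28  # -> result = 28
check = n != result  # -> check = True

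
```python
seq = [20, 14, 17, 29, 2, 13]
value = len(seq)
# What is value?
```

Trace (tracking value):
seq = [20, 14, 17, 29, 2, 13]  # -> seq = [20, 14, 17, 29, 2, 13]
value = len(seq)  # -> value = 6

Answer: 6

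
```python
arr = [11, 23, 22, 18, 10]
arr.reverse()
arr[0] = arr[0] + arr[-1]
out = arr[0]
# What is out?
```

Answer: 21

Derivation:
Trace (tracking out):
arr = [11, 23, 22, 18, 10]  # -> arr = [11, 23, 22, 18, 10]
arr.reverse()  # -> arr = [10, 18, 22, 23, 11]
arr[0] = arr[0] + arr[-1]  # -> arr = [21, 18, 22, 23, 11]
out = arr[0]  # -> out = 21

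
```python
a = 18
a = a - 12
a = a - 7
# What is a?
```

Trace (tracking a):
a = 18  # -> a = 18
a = a - 12  # -> a = 6
a = a - 7  # -> a = -1

Answer: -1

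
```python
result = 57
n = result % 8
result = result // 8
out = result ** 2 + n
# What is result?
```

Trace (tracking result):
result = 57  # -> result = 57
n = result % 8  # -> n = 1
result = result // 8  # -> result = 7
out = result ** 2 + n  # -> out = 50

Answer: 7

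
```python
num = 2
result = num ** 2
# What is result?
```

Answer: 4

Derivation:
Trace (tracking result):
num = 2  # -> num = 2
result = num ** 2  # -> result = 4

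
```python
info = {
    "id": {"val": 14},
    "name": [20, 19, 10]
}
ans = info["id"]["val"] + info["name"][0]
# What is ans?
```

Answer: 34

Derivation:
Trace (tracking ans):
info = {'id': {'val': 14}, 'name': [20, 19, 10]}  # -> info = {'id': {'val': 14}, 'name': [20, 19, 10]}
ans = info['id']['val'] + info['name'][0]  # -> ans = 34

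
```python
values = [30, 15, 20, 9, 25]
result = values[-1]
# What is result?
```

Answer: 25

Derivation:
Trace (tracking result):
values = [30, 15, 20, 9, 25]  # -> values = [30, 15, 20, 9, 25]
result = values[-1]  # -> result = 25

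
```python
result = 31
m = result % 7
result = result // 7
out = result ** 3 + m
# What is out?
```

Answer: 67

Derivation:
Trace (tracking out):
result = 31  # -> result = 31
m = result % 7  # -> m = 3
result = result // 7  # -> result = 4
out = result ** 3 + m  # -> out = 67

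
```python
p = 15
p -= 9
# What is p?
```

Trace (tracking p):
p = 15  # -> p = 15
p -= 9  # -> p = 6

Answer: 6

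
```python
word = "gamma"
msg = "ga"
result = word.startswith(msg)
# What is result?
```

Answer: True

Derivation:
Trace (tracking result):
word = 'gamma'  # -> word = 'gamma'
msg = 'ga'  # -> msg = 'ga'
result = word.startswith(msg)  # -> result = True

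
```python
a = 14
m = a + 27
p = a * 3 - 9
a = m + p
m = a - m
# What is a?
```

Answer: 74

Derivation:
Trace (tracking a):
a = 14  # -> a = 14
m = a + 27  # -> m = 41
p = a * 3 - 9  # -> p = 33
a = m + p  # -> a = 74
m = a - m  # -> m = 33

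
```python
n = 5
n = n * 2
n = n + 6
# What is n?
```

Answer: 16

Derivation:
Trace (tracking n):
n = 5  # -> n = 5
n = n * 2  # -> n = 10
n = n + 6  # -> n = 16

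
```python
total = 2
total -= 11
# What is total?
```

Answer: -9

Derivation:
Trace (tracking total):
total = 2  # -> total = 2
total -= 11  # -> total = -9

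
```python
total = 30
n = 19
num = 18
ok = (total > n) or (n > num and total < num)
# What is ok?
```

Trace (tracking ok):
total = 30  # -> total = 30
n = 19  # -> n = 19
num = 18  # -> num = 18
ok = total > n or (n > num and total < num)  # -> ok = True

Answer: True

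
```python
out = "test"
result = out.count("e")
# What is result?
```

Trace (tracking result):
out = 'test'  # -> out = 'test'
result = out.count('e')  # -> result = 1

Answer: 1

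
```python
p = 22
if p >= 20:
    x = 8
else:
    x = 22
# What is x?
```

Trace (tracking x):
p = 22  # -> p = 22
if p >= 20:  # condition is True
    x = 8  # -> x = 8

Answer: 8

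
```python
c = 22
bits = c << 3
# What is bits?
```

Trace (tracking bits):
c = 22  # -> c = 22
bits = c << 3  # -> bits = 176

Answer: 176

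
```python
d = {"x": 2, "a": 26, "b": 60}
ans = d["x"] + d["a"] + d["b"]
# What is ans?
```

Answer: 88

Derivation:
Trace (tracking ans):
d = {'x': 2, 'a': 26, 'b': 60}  # -> d = {'x': 2, 'a': 26, 'b': 60}
ans = d['x'] + d['a'] + d['b']  # -> ans = 88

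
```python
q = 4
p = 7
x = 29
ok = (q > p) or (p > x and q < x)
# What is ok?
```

Answer: False

Derivation:
Trace (tracking ok):
q = 4  # -> q = 4
p = 7  # -> p = 7
x = 29  # -> x = 29
ok = q > p or (p > x and q < x)  # -> ok = False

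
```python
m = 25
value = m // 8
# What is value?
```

Answer: 3

Derivation:
Trace (tracking value):
m = 25  # -> m = 25
value = m // 8  # -> value = 3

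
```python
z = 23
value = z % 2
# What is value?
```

Answer: 1

Derivation:
Trace (tracking value):
z = 23  # -> z = 23
value = z % 2  # -> value = 1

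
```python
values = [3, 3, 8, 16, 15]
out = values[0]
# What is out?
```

Trace (tracking out):
values = [3, 3, 8, 16, 15]  # -> values = [3, 3, 8, 16, 15]
out = values[0]  # -> out = 3

Answer: 3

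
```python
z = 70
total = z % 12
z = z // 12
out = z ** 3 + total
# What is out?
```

Trace (tracking out):
z = 70  # -> z = 70
total = z % 12  # -> total = 10
z = z // 12  # -> z = 5
out = z ** 3 + total  # -> out = 135

Answer: 135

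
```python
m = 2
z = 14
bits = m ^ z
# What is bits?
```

Trace (tracking bits):
m = 2  # -> m = 2
z = 14  # -> z = 14
bits = m ^ z  # -> bits = 12

Answer: 12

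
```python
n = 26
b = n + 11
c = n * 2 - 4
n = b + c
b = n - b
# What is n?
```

Answer: 85

Derivation:
Trace (tracking n):
n = 26  # -> n = 26
b = n + 11  # -> b = 37
c = n * 2 - 4  # -> c = 48
n = b + c  # -> n = 85
b = n - b  # -> b = 48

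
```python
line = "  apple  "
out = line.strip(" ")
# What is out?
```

Trace (tracking out):
line = '  apple  '  # -> line = '  apple  '
out = line.strip(' ')  # -> out = 'apple'

Answer: 'apple'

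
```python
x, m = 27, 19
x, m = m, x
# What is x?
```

Answer: 19

Derivation:
Trace (tracking x):
x, m = (27, 19)  # -> x = 27, m = 19
x, m = (m, x)  # -> x = 19, m = 27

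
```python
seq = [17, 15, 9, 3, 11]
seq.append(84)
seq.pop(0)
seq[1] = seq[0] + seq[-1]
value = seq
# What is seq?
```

Trace (tracking seq):
seq = [17, 15, 9, 3, 11]  # -> seq = [17, 15, 9, 3, 11]
seq.append(84)  # -> seq = [17, 15, 9, 3, 11, 84]
seq.pop(0)  # -> seq = [15, 9, 3, 11, 84]
seq[1] = seq[0] + seq[-1]  # -> seq = [15, 99, 3, 11, 84]
value = seq  # -> value = [15, 99, 3, 11, 84]

Answer: [15, 99, 3, 11, 84]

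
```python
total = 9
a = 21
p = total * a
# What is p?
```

Answer: 189

Derivation:
Trace (tracking p):
total = 9  # -> total = 9
a = 21  # -> a = 21
p = total * a  # -> p = 189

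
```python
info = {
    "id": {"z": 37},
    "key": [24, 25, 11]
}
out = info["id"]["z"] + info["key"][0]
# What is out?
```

Answer: 61

Derivation:
Trace (tracking out):
info = {'id': {'z': 37}, 'key': [24, 25, 11]}  # -> info = {'id': {'z': 37}, 'key': [24, 25, 11]}
out = info['id']['z'] + info['key'][0]  # -> out = 61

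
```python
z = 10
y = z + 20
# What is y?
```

Answer: 30

Derivation:
Trace (tracking y):
z = 10  # -> z = 10
y = z + 20  # -> y = 30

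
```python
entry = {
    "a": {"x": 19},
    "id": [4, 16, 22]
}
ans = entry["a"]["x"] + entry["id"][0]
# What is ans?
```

Trace (tracking ans):
entry = {'a': {'x': 19}, 'id': [4, 16, 22]}  # -> entry = {'a': {'x': 19}, 'id': [4, 16, 22]}
ans = entry['a']['x'] + entry['id'][0]  # -> ans = 23

Answer: 23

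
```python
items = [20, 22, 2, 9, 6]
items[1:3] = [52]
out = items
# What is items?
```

Answer: [20, 52, 9, 6]

Derivation:
Trace (tracking items):
items = [20, 22, 2, 9, 6]  # -> items = [20, 22, 2, 9, 6]
items[1:3] = [52]  # -> items = [20, 52, 9, 6]
out = items  # -> out = [20, 52, 9, 6]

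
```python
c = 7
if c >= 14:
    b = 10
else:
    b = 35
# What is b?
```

Answer: 35

Derivation:
Trace (tracking b):
c = 7  # -> c = 7
if c >= 14:  # condition is False
else:
    b = 35  # -> b = 35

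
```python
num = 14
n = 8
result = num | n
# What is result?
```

Answer: 14

Derivation:
Trace (tracking result):
num = 14  # -> num = 14
n = 8  # -> n = 8
result = num | n  # -> result = 14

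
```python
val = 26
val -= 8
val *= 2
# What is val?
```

Trace (tracking val):
val = 26  # -> val = 26
val -= 8  # -> val = 18
val *= 2  # -> val = 36

Answer: 36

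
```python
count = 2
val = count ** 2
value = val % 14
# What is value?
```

Trace (tracking value):
count = 2  # -> count = 2
val = count ** 2  # -> val = 4
value = val % 14  # -> value = 4

Answer: 4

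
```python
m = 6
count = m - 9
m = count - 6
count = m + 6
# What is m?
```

Answer: -9

Derivation:
Trace (tracking m):
m = 6  # -> m = 6
count = m - 9  # -> count = -3
m = count - 6  # -> m = -9
count = m + 6  # -> count = -3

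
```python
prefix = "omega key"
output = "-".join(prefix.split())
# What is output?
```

Answer: 'omega-key'

Derivation:
Trace (tracking output):
prefix = 'omega key'  # -> prefix = 'omega key'
output = '-'.join(prefix.split())  # -> output = 'omega-key'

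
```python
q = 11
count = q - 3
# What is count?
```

Trace (tracking count):
q = 11  # -> q = 11
count = q - 3  # -> count = 8

Answer: 8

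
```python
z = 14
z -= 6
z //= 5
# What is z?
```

Trace (tracking z):
z = 14  # -> z = 14
z -= 6  # -> z = 8
z //= 5  # -> z = 1

Answer: 1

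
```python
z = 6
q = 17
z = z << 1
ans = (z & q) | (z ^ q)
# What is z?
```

Trace (tracking z):
z = 6  # -> z = 6
q = 17  # -> q = 17
z = z << 1  # -> z = 12
ans = z & q | z ^ q  # -> ans = 29

Answer: 12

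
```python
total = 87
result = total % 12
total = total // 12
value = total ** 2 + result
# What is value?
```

Trace (tracking value):
total = 87  # -> total = 87
result = total % 12  # -> result = 3
total = total // 12  # -> total = 7
value = total ** 2 + result  # -> value = 52

Answer: 52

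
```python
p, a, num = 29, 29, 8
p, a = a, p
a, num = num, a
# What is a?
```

Answer: 8

Derivation:
Trace (tracking a):
p, a, num = (29, 29, 8)  # -> p = 29, a = 29, num = 8
p, a = (a, p)  # -> p = 29, a = 29
a, num = (num, a)  # -> a = 8, num = 29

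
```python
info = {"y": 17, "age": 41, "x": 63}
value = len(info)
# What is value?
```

Answer: 3

Derivation:
Trace (tracking value):
info = {'y': 17, 'age': 41, 'x': 63}  # -> info = {'y': 17, 'age': 41, 'x': 63}
value = len(info)  # -> value = 3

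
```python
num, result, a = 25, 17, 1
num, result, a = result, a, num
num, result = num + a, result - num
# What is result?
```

Answer: -16

Derivation:
Trace (tracking result):
num, result, a = (25, 17, 1)  # -> num = 25, result = 17, a = 1
num, result, a = (result, a, num)  # -> num = 17, result = 1, a = 25
num, result = (num + a, result - num)  # -> num = 42, result = -16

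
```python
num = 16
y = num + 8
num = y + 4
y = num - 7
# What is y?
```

Answer: 21

Derivation:
Trace (tracking y):
num = 16  # -> num = 16
y = num + 8  # -> y = 24
num = y + 4  # -> num = 28
y = num - 7  # -> y = 21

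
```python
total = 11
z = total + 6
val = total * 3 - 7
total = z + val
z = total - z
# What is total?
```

Answer: 43

Derivation:
Trace (tracking total):
total = 11  # -> total = 11
z = total + 6  # -> z = 17
val = total * 3 - 7  # -> val = 26
total = z + val  # -> total = 43
z = total - z  # -> z = 26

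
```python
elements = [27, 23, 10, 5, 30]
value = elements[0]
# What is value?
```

Trace (tracking value):
elements = [27, 23, 10, 5, 30]  # -> elements = [27, 23, 10, 5, 30]
value = elements[0]  # -> value = 27

Answer: 27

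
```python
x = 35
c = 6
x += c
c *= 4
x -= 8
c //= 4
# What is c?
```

Trace (tracking c):
x = 35  # -> x = 35
c = 6  # -> c = 6
x += c  # -> x = 41
c *= 4  # -> c = 24
x -= 8  # -> x = 33
c //= 4  # -> c = 6

Answer: 6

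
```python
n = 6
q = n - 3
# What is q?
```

Answer: 3

Derivation:
Trace (tracking q):
n = 6  # -> n = 6
q = n - 3  # -> q = 3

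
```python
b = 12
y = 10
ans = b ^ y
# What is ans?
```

Answer: 6

Derivation:
Trace (tracking ans):
b = 12  # -> b = 12
y = 10  # -> y = 10
ans = b ^ y  # -> ans = 6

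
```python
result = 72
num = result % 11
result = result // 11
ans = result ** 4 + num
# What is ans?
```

Trace (tracking ans):
result = 72  # -> result = 72
num = result % 11  # -> num = 6
result = result // 11  # -> result = 6
ans = result ** 4 + num  # -> ans = 1302

Answer: 1302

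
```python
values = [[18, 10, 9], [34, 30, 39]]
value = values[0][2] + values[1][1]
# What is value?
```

Trace (tracking value):
values = [[18, 10, 9], [34, 30, 39]]  # -> values = [[18, 10, 9], [34, 30, 39]]
value = values[0][2] + values[1][1]  # -> value = 39

Answer: 39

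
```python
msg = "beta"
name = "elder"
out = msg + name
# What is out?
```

Trace (tracking out):
msg = 'beta'  # -> msg = 'beta'
name = 'elder'  # -> name = 'elder'
out = msg + name  # -> out = 'betaelder'

Answer: 'betaelder'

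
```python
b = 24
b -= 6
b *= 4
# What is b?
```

Answer: 72

Derivation:
Trace (tracking b):
b = 24  # -> b = 24
b -= 6  # -> b = 18
b *= 4  # -> b = 72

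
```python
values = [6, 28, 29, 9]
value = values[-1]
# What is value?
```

Trace (tracking value):
values = [6, 28, 29, 9]  # -> values = [6, 28, 29, 9]
value = values[-1]  # -> value = 9

Answer: 9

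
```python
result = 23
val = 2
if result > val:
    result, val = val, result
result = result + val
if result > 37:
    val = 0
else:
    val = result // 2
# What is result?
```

Answer: 25

Derivation:
Trace (tracking result):
result = 23  # -> result = 23
val = 2  # -> val = 2
if result > val:  # condition is True
    result, val = (val, result)  # -> result = 2, val = 23
result = result + val  # -> result = 25
if result > 37:  # condition is False
else:
    val = result // 2  # -> val = 12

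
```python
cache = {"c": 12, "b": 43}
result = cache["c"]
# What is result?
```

Trace (tracking result):
cache = {'c': 12, 'b': 43}  # -> cache = {'c': 12, 'b': 43}
result = cache['c']  # -> result = 12

Answer: 12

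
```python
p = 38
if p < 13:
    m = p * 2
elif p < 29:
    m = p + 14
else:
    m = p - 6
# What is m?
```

Trace (tracking m):
p = 38  # -> p = 38
if p < 13:  # condition is False
elif p < 29:  # condition is False
else:
    m = p - 6  # -> m = 32

Answer: 32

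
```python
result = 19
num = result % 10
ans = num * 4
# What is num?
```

Answer: 9

Derivation:
Trace (tracking num):
result = 19  # -> result = 19
num = result % 10  # -> num = 9
ans = num * 4  # -> ans = 36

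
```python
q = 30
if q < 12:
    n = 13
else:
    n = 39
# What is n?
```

Answer: 39

Derivation:
Trace (tracking n):
q = 30  # -> q = 30
if q < 12:  # condition is False
else:
    n = 39  # -> n = 39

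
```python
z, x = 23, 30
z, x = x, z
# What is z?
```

Trace (tracking z):
z, x = (23, 30)  # -> z = 23, x = 30
z, x = (x, z)  # -> z = 30, x = 23

Answer: 30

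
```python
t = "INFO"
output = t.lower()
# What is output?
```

Answer: 'info'

Derivation:
Trace (tracking output):
t = 'INFO'  # -> t = 'INFO'
output = t.lower()  # -> output = 'info'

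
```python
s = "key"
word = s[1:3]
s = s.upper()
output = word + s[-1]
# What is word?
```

Trace (tracking word):
s = 'key'  # -> s = 'key'
word = s[1:3]  # -> word = 'ey'
s = s.upper()  # -> s = 'KEY'
output = word + s[-1]  # -> output = 'eyY'

Answer: 'ey'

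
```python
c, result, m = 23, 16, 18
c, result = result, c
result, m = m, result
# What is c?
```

Trace (tracking c):
c, result, m = (23, 16, 18)  # -> c = 23, result = 16, m = 18
c, result = (result, c)  # -> c = 16, result = 23
result, m = (m, result)  # -> result = 18, m = 23

Answer: 16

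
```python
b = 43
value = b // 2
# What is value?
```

Answer: 21

Derivation:
Trace (tracking value):
b = 43  # -> b = 43
value = b // 2  # -> value = 21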